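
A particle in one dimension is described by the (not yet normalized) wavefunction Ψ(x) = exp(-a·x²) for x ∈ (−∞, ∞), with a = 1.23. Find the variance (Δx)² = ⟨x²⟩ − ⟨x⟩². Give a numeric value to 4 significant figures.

Compute ⟨x⟩ and ⟨x²⟩ separately, then (Δx)² = ⟨x²⟩ − ⟨x⟩².
Gaussian moments: ∫x^(2j)·e^(−2ax²) dx = (2j−1)!!/(4a)^j · √(π/(2a)), odd powers integrate to 0; here √(π/(2a)) = 1.1301.
Normalization: ∫|Ψ|² dx = 1.1301.
⟨x⟩ = 0.0000 and ⟨x²⟩ = 0.20325.
(Δx)² = 0.20325 − (0.0000)² = 0.20325.

0.2033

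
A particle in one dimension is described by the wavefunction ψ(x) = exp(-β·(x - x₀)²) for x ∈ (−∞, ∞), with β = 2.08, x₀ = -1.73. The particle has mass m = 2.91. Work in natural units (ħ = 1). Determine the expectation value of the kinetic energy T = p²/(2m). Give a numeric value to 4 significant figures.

T = −(ħ²/2m) d²/dx², so ⟨T⟩ = −(ħ²/2m) ∫ ψ*·ψ'' dx / ∫|ψ|² dx; with m = 2.91.
Gaussian moments (u = x − x₀): ∫u^(2j)·e^(−2βu²) du = (2j−1)!!/(4β)^j · √(π/(2β)), odd powers integrate to 0; here √(π/(2β)) = 0.86902. Derivatives: d/dx e^(−βu²) = −2βu·e^(−βu²), d²/dx² e^(−βu²) = (4β²u² − 2β)·e^(−βu²).
State is unnormalized: ∫|ψ|² dx = 0.86902, and ∫ψ*·(−ħ²/2m · ψ'') dx = 0.31058, so ⟨T⟩ = 0.31058 / 0.86902.
⟨T⟩ = 0.35739.

0.3574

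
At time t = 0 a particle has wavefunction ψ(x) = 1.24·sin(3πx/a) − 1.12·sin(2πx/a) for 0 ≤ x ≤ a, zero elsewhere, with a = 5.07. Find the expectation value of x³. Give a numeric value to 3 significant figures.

52.7

⟨x³⟩ = ∫ x³·|ψ|² dx / ∫|ψ|² dx (integrals over the domain).
On 0 ≤ x ≤ a (j ≠ l): ∫sin²(jπx/a) dx = a/2, ∫sin(jπx/a)·sin(lπx/a) dx = 0; diagonal moments ∫x·sin²(jπx/a) dx = a²/4, ∫x²·sin²(jπx/a) dx = a³·(1/6 − 1/(4j²π²)); cross terms ∫x·sin(jπx/a)·sin(lπx/a) dx = 0 for j + l even and −4jla²/(π²(j² − l²)²) for j + l odd, ∫x²·sin(jπx/a)·sin(lπx/a) dx = (−1)^(j+l)·4jla³/(π²(j² − l²)²); higher powers the same way via product-to-sum and parts.
State is unnormalized: ∫|ψ|² dx = 7.0777, and ∫ψ*·x³·ψ dx = 373.34, so ⟨x³⟩ = 373.34 / 7.0777.
⟨x³⟩ = 52.749.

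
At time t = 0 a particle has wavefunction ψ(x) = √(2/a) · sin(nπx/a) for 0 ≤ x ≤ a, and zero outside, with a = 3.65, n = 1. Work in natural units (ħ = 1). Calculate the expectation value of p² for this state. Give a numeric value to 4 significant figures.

0.7408

p² ψ = −ħ² d²ψ/dx²; ⟨p²⟩ = −ħ² ∫ ψ*·ψ'' dx.
d/dx sin(nπx/a) = (nπ/a)·cos(nπx/a) and d²/dx² sin(nπx/a) = −(nπ/a)²·sin(nπx/a); on 0 ≤ x ≤ a, ∫sin²(nπx/a) dx = a/2 and ∫sin(nπx/a)·cos(nπx/a) dx = 0.
⟨p²⟩ = 0.74082.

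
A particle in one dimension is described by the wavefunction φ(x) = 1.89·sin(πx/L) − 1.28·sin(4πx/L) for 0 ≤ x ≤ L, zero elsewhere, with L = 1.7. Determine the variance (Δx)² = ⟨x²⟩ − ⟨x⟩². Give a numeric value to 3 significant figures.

Compute ⟨x⟩ and ⟨x²⟩ separately, then (Δx)² = ⟨x²⟩ − ⟨x⟩².
On 0 ≤ x ≤ L (j ≠ l): ∫sin²(jπx/L) dx = L/2, ∫sin(jπx/L)·sin(lπx/L) dx = 0; diagonal moments ∫x·sin²(jπx/L) dx = L²/4, ∫x²·sin²(jπx/L) dx = L³·(1/6 − 1/(4j²π²)); cross terms ∫x·sin(jπx/L)·sin(lπx/L) dx = 0 for j + l even and −4jlL²/(π²(j² − l²)²) for j + l odd, ∫x²·sin(jπx/L)·sin(lπx/L) dx = (−1)^(j+l)·4jlL³/(π²(j² − l²)²); higher powers the same way via product-to-sum and parts.
Normalization: ∫|φ|² dx = 4.4289.
⟨x⟩ = 0.87275 and ⟨x²⟩ = 0.89876.
(Δx)² = 0.89876 − (0.87275)² = 0.13707.

0.137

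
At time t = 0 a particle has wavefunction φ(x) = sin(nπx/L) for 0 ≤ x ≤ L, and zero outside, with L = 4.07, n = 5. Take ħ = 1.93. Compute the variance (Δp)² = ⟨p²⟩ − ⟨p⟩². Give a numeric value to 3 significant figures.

Compute ⟨p⟩ and ⟨p²⟩ separately; (Δp)² = ⟨p²⟩ − ⟨p⟩².
d/dx sin(nπx/L) = (nπ/L)·cos(nπx/L) and d²/dx² sin(nπx/L) = −(nπ/L)²·sin(nπx/L); on 0 ≤ x ≤ L, ∫sin²(nπx/L) dx = L/2 and ∫sin(nπx/L)·cos(nπx/L) dx = 0.
Normalization: ∫|φ|² dx = 2.0350.
⟨p⟩ = 0.0000 and ⟨p²⟩ = 55.484.
(Δp)² = 55.484 − (0.0000)² = 55.484.

55.5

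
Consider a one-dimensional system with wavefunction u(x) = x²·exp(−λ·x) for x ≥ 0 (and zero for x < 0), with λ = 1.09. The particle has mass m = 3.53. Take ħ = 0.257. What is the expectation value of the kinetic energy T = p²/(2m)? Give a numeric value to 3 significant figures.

0.00371

T = −(ħ²/2m) d²/dx², so ⟨T⟩ = −(ħ²/2m) ∫ u*·u'' dx / ∫|u|² dx; with m = 3.53.
Differentiate x²·exp(−λ·x) with the product rule; every integrand then reduces to terms xʲ·e^(−2λx) on [0, ∞), with ∫₀^∞ xʲ·e^(−2λx) dx = j!/(2λ)^(j+1).
State is unnormalized: ∫|u|² dx = 0.48745, and ∫u*·(−ħ²/2m · u'') dx = 0.0018060, so ⟨T⟩ = 0.0018060 / 0.48745.
⟨T⟩ = 0.0037050.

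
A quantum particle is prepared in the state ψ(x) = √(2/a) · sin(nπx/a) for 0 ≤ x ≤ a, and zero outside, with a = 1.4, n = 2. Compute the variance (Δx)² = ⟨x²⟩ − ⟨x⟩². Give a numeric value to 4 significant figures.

Compute ⟨x⟩ and ⟨x²⟩ separately, then (Δx)² = ⟨x²⟩ − ⟨x⟩².
With sin²θ = (1 − cos2θ)/2 on 0 ≤ x ≤ a: ∫sin²(nπx/a) dx = a/2, ∫x·sin²(nπx/a) dx = a²/4, ∫x²·sin²(nπx/a) dx = a³·(1/6 − 1/(4n²π²)); higher powers xᵏ the same way, integrating xᵏ·cos(2nπx/a) by parts.
⟨x⟩ = 0.70000 and ⟨x²⟩ = 0.62851.
(Δx)² = 0.62851 − (0.70000)² = 0.13851.

0.1385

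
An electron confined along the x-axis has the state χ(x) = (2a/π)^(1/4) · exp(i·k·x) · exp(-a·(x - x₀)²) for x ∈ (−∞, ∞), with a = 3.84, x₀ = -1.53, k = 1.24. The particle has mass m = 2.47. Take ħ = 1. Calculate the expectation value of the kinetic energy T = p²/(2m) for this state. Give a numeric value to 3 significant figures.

1.09

T = −(ħ²/2m) d²/dx², so ⟨T⟩ = −(ħ²/2m) ∫ χ*·χ'' dx; with m = 2.47.
Gaussian moments (u = x − x₀): ∫u^(2j)·e^(−2au²) du = (2j−1)!!/(4a)^j · √(π/(2a)), odd powers integrate to 0; here √(π/(2a)) = 0.63958. Derivatives: χ′ = (ik − 2au)·χ, χ″ = ((ik − 2au)² − 2a)·χ; the odd-in-u pieces drop out.
⟨T⟩ = 1.0886.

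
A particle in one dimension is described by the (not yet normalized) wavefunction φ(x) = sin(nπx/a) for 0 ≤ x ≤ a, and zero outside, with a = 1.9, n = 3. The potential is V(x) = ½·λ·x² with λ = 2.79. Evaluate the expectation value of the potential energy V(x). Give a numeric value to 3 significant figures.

1.65

⟨V⟩ = ∫ V(x)·|φ|² dx / ∫|φ|² dx.
With sin²θ = (1 − cos2θ)/2 on 0 ≤ x ≤ a: ∫sin²(nπx/a) dx = a/2, ∫x·sin²(nπx/a) dx = a²/4, ∫x²·sin²(nπx/a) dx = a³·(1/6 − 1/(4n²π²)); higher powers xᵏ the same way, integrating xᵏ·cos(2nπx/a) by parts.
State is unnormalized: ∫|φ|² dx = 0.95000, and ∫φ*·V(x)·φ dx = 1.5678, so ⟨V⟩ = 1.5678 / 0.95000.
⟨V⟩ = 1.6503.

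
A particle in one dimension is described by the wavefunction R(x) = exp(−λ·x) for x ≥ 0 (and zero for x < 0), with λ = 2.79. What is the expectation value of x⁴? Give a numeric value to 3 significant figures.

⟨x⁴⟩ = ∫ x⁴·|R|² dx / ∫|R|² dx (integrals over the domain).
Every integrand reduces to terms xʲ·e^(−2λx) on [0, ∞); use ∫₀^∞ xʲ·e^(−2λx) dx = j!/(2λ)^(j+1).
State is unnormalized: ∫|R|² dx = 0.17921, and ∫R*·x⁴·R dx = 0.0044365, so ⟨x⁴⟩ = 0.0044365 / 0.17921.
⟨x⁴⟩ = 0.024756.

0.0248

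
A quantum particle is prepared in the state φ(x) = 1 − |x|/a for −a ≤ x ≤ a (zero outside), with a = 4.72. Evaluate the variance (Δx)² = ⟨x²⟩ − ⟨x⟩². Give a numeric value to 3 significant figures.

Compute ⟨x⟩ and ⟨x²⟩ separately, then (Δx)² = ⟨x²⟩ − ⟨x⟩².
φ is even, so ∫ over [−a, a] = 2∫₀ᵃ with φ = 1 − x/a there: ∫₀ᵃ (1 − x/a)² dx = a/3, ∫₀ᵃ x²(1 − x/a)² dx = a³/30, ∫₀ᵃ x⁴(1 − x/a)² dx = a⁵/105.
Normalization: ∫|φ|² dx = 3.1467.
⟨x⟩ = 0.0000 and ⟨x²⟩ = 2.2278.
(Δx)² = 2.2278 − (0.0000)² = 2.2278.

2.23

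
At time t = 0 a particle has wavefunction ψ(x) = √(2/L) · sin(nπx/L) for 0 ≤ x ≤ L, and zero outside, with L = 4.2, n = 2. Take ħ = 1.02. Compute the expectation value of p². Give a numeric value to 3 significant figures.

p² ψ = −ħ² d²ψ/dx²; ⟨p²⟩ = −ħ² ∫ ψ*·ψ'' dx.
d/dx sin(nπx/L) = (nπ/L)·cos(nπx/L) and d²/dx² sin(nπx/L) = −(nπ/L)²·sin(nπx/L); on 0 ≤ x ≤ L, ∫sin²(nπx/L) dx = L/2 and ∫sin(nπx/L)·cos(nπx/L) dx = 0.
⟨p²⟩ = 2.3284.

2.33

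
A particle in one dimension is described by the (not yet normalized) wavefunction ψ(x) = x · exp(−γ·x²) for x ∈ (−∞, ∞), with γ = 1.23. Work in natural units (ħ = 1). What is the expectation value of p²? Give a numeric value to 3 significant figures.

p² ψ = −ħ² d²ψ/dx²; ⟨p²⟩ = −ħ² ∫ ψ*·ψ'' dx / ∫|ψ|² dx.
Expand each integrand as polynomial × e^(−2γx²) and use ∫x^(2j)·e^(−2γx²) dx = (2j−1)!!/(4γ)^j · √(π/(2γ)), odd powers → 0; here √(π/(2γ)) = 1.1301. Differentiate with the product rule, d/dx e^(−γx²) = −2γx·e^(−γx²).
State is unnormalized: ∫|ψ|² dx = 0.22969, and ∫ψ*·(−ħ² ψ'') dx = 0.84756, so ⟨p²⟩ = 0.84756 / 0.22969.
⟨p²⟩ = 3.6900.

3.69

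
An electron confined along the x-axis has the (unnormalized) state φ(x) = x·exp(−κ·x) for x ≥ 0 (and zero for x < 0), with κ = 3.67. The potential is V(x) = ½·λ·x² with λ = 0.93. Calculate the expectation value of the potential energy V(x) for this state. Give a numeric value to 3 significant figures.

⟨V⟩ = ∫ V(x)·|φ|² dx / ∫|φ|² dx.
Every integrand reduces to terms xʲ·e^(−2κx) on [0, ∞); use ∫₀^∞ xʲ·e^(−2κx) dx = j!/(2κ)^(j+1).
State is unnormalized: ∫|φ|² dx = 0.0050576, and ∫φ*·V(x)·φ dx = 0.00052382, so ⟨V⟩ = 0.00052382 / 0.0050576.
⟨V⟩ = 0.10357.

0.104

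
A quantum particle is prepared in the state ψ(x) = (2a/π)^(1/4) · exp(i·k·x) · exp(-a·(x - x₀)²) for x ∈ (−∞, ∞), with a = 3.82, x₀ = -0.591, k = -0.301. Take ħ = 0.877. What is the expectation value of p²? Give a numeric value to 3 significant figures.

p² ψ = −ħ² d²ψ/dx²; ⟨p²⟩ = −ħ² ∫ ψ*·ψ'' dx.
Gaussian moments (u = x − x₀): ∫u^(2j)·e^(−2au²) du = (2j−1)!!/(4a)^j · √(π/(2a)), odd powers integrate to 0; here √(π/(2a)) = 0.64125. Derivatives: ψ′ = (ik − 2au)·ψ, ψ″ = ((ik − 2au)² − 2a)·ψ; the odd-in-u pieces drop out.
⟨p²⟩ = 3.0078.

3.01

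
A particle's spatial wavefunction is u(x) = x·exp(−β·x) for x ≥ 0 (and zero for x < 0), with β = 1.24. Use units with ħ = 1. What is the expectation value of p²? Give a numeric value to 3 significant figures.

1.54

p² u = −ħ² d²u/dx²; ⟨p²⟩ = −ħ² ∫ u*·u'' dx / ∫|u|² dx.
Differentiate x·exp(−β·x) with the product rule; every integrand then reduces to terms xʲ·e^(−2βx) on [0, ∞), with ∫₀^∞ xʲ·e^(−2βx) dx = j!/(2β)^(j+1).
State is unnormalized: ∫|u|² dx = 0.13112, and ∫u*·(−ħ² u'') dx = 0.20161, so ⟨p²⟩ = 0.20161 / 0.13112.
⟨p²⟩ = 1.5376.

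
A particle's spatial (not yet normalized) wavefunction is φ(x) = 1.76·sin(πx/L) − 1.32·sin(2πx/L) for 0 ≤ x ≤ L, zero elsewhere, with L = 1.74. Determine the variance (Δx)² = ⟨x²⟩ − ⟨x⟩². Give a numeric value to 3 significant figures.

Compute ⟨x⟩ and ⟨x²⟩ separately, then (Δx)² = ⟨x²⟩ − ⟨x⟩².
On 0 ≤ x ≤ L (j ≠ l): ∫sin²(jπx/L) dx = L/2, ∫sin(jπx/L)·sin(lπx/L) dx = 0; diagonal moments ∫x·sin²(jπx/L) dx = L²/4, ∫x²·sin²(jπx/L) dx = L³·(1/6 − 1/(4j²π²)); cross terms ∫x·sin(jπx/L)·sin(lπx/L) dx = 0 for j + l even and −4jlL²/(π²(j² − l²)²) for j + l odd, ∫x²·sin(jπx/L)·sin(lπx/L) dx = (−1)^(j+l)·4jlL³/(π²(j² − l²)²); higher powers the same way via product-to-sum and parts.
Normalization: ∫|φ|² dx = 4.2108.
⟨x⟩ = 1.1709 and ⟨x²⟩ = 1.4208.
(Δx)² = 1.4208 − (1.1709)² = 0.049802.

0.0498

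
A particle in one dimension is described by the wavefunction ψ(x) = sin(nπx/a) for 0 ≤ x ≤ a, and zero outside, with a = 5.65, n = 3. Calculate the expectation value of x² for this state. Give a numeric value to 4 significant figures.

10.46

⟨x²⟩ = ∫ x²·|ψ|² dx / ∫|ψ|² dx (integrals over the domain).
With sin²θ = (1 − cos2θ)/2 on 0 ≤ x ≤ a: ∫sin²(nπx/a) dx = a/2, ∫x·sin²(nπx/a) dx = a²/4, ∫x²·sin²(nπx/a) dx = a³·(1/6 − 1/(4n²π²)); higher powers xᵏ the same way, integrating xᵏ·cos(2nπx/a) by parts.
State is unnormalized: ∫|ψ|² dx = 2.8250, and ∫ψ*·x²·ψ dx = 29.553, so ⟨x²⟩ = 29.553 / 2.8250.
⟨x²⟩ = 10.461.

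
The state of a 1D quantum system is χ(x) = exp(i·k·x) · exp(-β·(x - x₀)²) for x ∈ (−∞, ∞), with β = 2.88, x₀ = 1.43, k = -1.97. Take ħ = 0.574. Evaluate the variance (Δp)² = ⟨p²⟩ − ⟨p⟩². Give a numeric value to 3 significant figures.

0.949

Compute ⟨p⟩ and ⟨p²⟩ separately; (Δp)² = ⟨p²⟩ − ⟨p⟩².
Gaussian moments (u = x − x₀): ∫u^(2j)·e^(−2βu²) du = (2j−1)!!/(4β)^j · √(π/(2β)), odd powers integrate to 0; here √(π/(2β)) = 0.73852. Derivatives: χ′ = (ik − 2βu)·χ, χ″ = ((ik − 2βu)² − 2β)·χ; the odd-in-u pieces drop out.
Normalization: ∫|χ|² dx = 0.73852.
⟨p⟩ = -1.1308 and ⟨p²⟩ = 2.2276.
(Δp)² = 2.2276 − (-1.1308)² = 0.94889.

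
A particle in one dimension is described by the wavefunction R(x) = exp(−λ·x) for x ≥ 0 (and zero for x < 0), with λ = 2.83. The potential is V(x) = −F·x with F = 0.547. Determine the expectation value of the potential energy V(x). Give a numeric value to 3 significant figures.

⟨V⟩ = ∫ V(x)·|R|² dx / ∫|R|² dx.
Every integrand reduces to terms xʲ·e^(−2λx) on [0, ∞); use ∫₀^∞ xʲ·e^(−2λx) dx = j!/(2λ)^(j+1).
State is unnormalized: ∫|R|² dx = 0.17668, and ∫R*·V(x)·R dx = -0.017075, so ⟨V⟩ = -0.017075 / 0.17668.
⟨V⟩ = -0.096643.

-0.0966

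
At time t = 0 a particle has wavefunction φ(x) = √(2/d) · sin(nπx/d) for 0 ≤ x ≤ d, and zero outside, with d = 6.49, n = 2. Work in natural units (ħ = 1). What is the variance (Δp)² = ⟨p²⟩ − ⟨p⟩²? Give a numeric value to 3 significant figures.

0.937

Compute ⟨p⟩ and ⟨p²⟩ separately; (Δp)² = ⟨p²⟩ − ⟨p⟩².
d/dx sin(nπx/d) = (nπ/d)·cos(nπx/d) and d²/dx² sin(nπx/d) = −(nπ/d)²·sin(nπx/d); on 0 ≤ x ≤ d, ∫sin²(nπx/d) dx = d/2 and ∫sin(nπx/d)·cos(nπx/d) dx = 0.
⟨p⟩ = 0.0000 and ⟨p²⟩ = 0.93728.
(Δp)² = 0.93728 − (0.0000)² = 0.93728.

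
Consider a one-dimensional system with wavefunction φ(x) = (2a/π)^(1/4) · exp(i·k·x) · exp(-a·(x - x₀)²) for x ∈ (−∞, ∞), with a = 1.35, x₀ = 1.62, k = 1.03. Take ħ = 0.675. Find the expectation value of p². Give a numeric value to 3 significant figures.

p² φ = −ħ² d²φ/dx²; ⟨p²⟩ = −ħ² ∫ φ*·φ'' dx.
Gaussian moments (u = x − x₀): ∫u^(2j)·e^(−2au²) du = (2j−1)!!/(4a)^j · √(π/(2a)), odd powers integrate to 0; here √(π/(2a)) = 1.0787. Derivatives: φ′ = (ik − 2au)·φ, φ″ = ((ik − 2au)² − 2a)·φ; the odd-in-u pieces drop out.
⟨p²⟩ = 1.0985.

1.10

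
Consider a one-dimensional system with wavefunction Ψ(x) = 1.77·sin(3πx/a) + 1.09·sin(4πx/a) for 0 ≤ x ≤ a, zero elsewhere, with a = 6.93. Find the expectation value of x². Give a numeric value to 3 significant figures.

7.26

⟨x²⟩ = ∫ x²·|Ψ|² dx / ∫|Ψ|² dx (integrals over the domain).
On 0 ≤ x ≤ a (j ≠ l): ∫sin²(jπx/a) dx = a/2, ∫sin(jπx/a)·sin(lπx/a) dx = 0; diagonal moments ∫x·sin²(jπx/a) dx = a²/4, ∫x²·sin²(jπx/a) dx = a³·(1/6 − 1/(4j²π²)); cross terms ∫x·sin(jπx/a)·sin(lπx/a) dx = 0 for j + l even and −4jla²/(π²(j² − l²)²) for j + l odd, ∫x²·sin(jπx/a)·sin(lπx/a) dx = (−1)^(j+l)·4jla³/(π²(j² − l²)²); higher powers the same way via product-to-sum and parts.
State is unnormalized: ∫|Ψ|² dx = 14.972, and ∫Ψ*·x²·Ψ dx = 108.66, so ⟨x²⟩ = 108.66 / 14.972.
⟨x²⟩ = 7.2574.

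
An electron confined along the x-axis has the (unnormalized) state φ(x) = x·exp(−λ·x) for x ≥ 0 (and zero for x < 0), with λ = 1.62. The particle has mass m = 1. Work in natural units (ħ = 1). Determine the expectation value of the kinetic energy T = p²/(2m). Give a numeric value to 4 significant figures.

T = −(ħ²/2m) d²/dx², so ⟨T⟩ = −(ħ²/2m) ∫ φ*·φ'' dx / ∫|φ|² dx; with m = 1.
Differentiate x·exp(−λ·x) with the product rule; every integrand then reduces to terms xʲ·e^(−2λx) on [0, ∞), with ∫₀^∞ xʲ·e^(−2λx) dx = j!/(2λ)^(j+1).
State is unnormalized: ∫|φ|² dx = 0.058802, and ∫φ*·(−ħ²/2m · φ'') dx = 0.077160, so ⟨T⟩ = 0.077160 / 0.058802.
⟨T⟩ = 1.3122.

1.312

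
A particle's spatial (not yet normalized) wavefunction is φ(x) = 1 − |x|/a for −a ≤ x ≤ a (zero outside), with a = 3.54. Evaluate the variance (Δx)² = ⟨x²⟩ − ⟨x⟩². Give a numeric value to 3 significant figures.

1.25

Compute ⟨x⟩ and ⟨x²⟩ separately, then (Δx)² = ⟨x²⟩ − ⟨x⟩².
φ is even, so ∫ over [−a, a] = 2∫₀ᵃ with φ = 1 − x/a there: ∫₀ᵃ (1 − x/a)² dx = a/3, ∫₀ᵃ x²(1 − x/a)² dx = a³/30, ∫₀ᵃ x⁴(1 − x/a)² dx = a⁵/105.
Normalization: ∫|φ|² dx = 2.3600.
⟨x⟩ = 0.0000 and ⟨x²⟩ = 1.2532.
(Δx)² = 1.2532 − (0.0000)² = 1.2532.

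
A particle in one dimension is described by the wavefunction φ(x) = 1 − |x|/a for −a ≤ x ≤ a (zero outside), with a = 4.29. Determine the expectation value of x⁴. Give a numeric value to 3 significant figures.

⟨x⁴⟩ = ∫ x⁴·|φ|² dx / ∫|φ|² dx (integrals over the domain).
φ is even, so ∫ over [−a, a] = 2∫₀ᵃ with φ = 1 − x/a there: ∫₀ᵃ (1 − x/a)² dx = a/3, ∫₀ᵃ x²(1 − x/a)² dx = a³/30, ∫₀ᵃ x⁴(1 − x/a)² dx = a⁵/105.
State is unnormalized: ∫|φ|² dx = 2.8600, and ∫φ*·x⁴·φ dx = 27.678, so ⟨x⁴⟩ = 27.678 / 2.8600.
⟨x⁴⟩ = 9.6775.

9.68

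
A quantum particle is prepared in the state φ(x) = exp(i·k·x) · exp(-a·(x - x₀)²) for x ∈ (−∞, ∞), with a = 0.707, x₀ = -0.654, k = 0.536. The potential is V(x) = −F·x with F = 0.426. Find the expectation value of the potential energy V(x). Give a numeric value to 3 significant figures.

⟨V⟩ = ∫ V(x)·|φ|² dx / ∫|φ|² dx.
Gaussian moments (u = x − x₀): ∫u^(2j)·e^(−2au²) du = (2j−1)!!/(4a)^j · √(π/(2a)), odd powers integrate to 0; here √(π/(2a)) = 1.4906.
State is unnormalized: ∫|φ|² dx = 1.4906, and ∫φ*·V(x)·φ dx = 0.41528, so ⟨V⟩ = 0.41528 / 1.4906.
⟨V⟩ = 0.27860.

0.279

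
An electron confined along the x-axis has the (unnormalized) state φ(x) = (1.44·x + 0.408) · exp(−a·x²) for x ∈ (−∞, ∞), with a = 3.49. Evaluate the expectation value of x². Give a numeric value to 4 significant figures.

0.1392

⟨x²⟩ = ∫ x²·|φ|² dx / ∫|φ|² dx (integrals over the domain).
Expand each integrand as polynomial × e^(−2ax²) and use ∫x^(2j)·e^(−2ax²) dx = (2j−1)!!/(4a)^j · √(π/(2a)), odd powers → 0; here √(π/(2a)) = 0.67088.
State is unnormalized: ∫|φ|² dx = 0.21133, and ∫φ*·x²·φ dx = 0.029415, so ⟨x²⟩ = 0.029415 / 0.21133.
⟨x²⟩ = 0.13919.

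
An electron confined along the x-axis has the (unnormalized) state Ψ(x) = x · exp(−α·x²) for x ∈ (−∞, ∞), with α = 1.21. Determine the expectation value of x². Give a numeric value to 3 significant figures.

0.620

⟨x²⟩ = ∫ x²·|Ψ|² dx / ∫|Ψ|² dx (integrals over the domain).
Expand each integrand as polynomial × e^(−2αx²) and use ∫x^(2j)·e^(−2αx²) dx = (2j−1)!!/(4α)^j · √(π/(2α)), odd powers → 0; here √(π/(2α)) = 1.1394.
State is unnormalized: ∫|Ψ|² dx = 0.23541, and ∫Ψ*·x²·Ψ dx = 0.14591, so ⟨x²⟩ = 0.14591 / 0.23541.
⟨x²⟩ = 0.61983.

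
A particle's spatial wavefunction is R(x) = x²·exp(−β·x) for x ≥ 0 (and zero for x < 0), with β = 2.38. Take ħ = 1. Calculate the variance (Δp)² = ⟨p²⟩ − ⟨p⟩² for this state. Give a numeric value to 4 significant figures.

Compute ⟨p⟩ and ⟨p²⟩ separately; (Δp)² = ⟨p²⟩ − ⟨p⟩².
Differentiate x²·exp(−β·x) with the product rule; every integrand then reduces to terms xʲ·e^(−2βx) on [0, ∞), with ∫₀^∞ xʲ·e^(−2βx) dx = j!/(2β)^(j+1).
Normalization: ∫|R|² dx = 0.0098215.
⟨p⟩ = 0.0000 and ⟨p²⟩ = 1.8881.
(Δp)² = 1.8881 − (0.0000)² = 1.8881.

1.888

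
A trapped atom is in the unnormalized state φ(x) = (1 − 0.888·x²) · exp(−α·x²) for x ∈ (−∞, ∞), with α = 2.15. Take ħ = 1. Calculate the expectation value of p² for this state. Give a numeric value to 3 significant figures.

p² φ = −ħ² d²φ/dx²; ⟨p²⟩ = −ħ² ∫ φ*·φ'' dx / ∫|φ|² dx.
Expand each integrand as polynomial × e^(−2αx²) and use ∫x^(2j)·e^(−2αx²) dx = (2j−1)!!/(4α)^j · √(π/(2α)), odd powers → 0; here √(π/(2α)) = 0.85475. Differentiate with the product rule, d/dx e^(−αx²) = −2αx·e^(−αx²).
State is unnormalized: ∫|φ|² dx = 0.70558, and ∫φ*·(−ħ² φ'') dx = 2.3544, so ⟨p²⟩ = 2.3544 / 0.70558.
⟨p²⟩ = 3.3368.

3.34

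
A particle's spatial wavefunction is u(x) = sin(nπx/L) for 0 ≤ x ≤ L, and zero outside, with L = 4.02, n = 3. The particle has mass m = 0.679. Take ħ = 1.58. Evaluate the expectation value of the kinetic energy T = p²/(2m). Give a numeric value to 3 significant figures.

T = −(ħ²/2m) d²/dx², so ⟨T⟩ = −(ħ²/2m) ∫ u*·u'' dx / ∫|u|² dx; with m = 0.679.
d/dx sin(nπx/L) = (nπ/L)·cos(nπx/L) and d²/dx² sin(nπx/L) = −(nπ/L)²·sin(nπx/L); on 0 ≤ x ≤ L, ∫sin²(nπx/L) dx = L/2 and ∫sin(nπx/L)·cos(nπx/L) dx = 0.
State is unnormalized: ∫|u|² dx = 2.0100, and ∫u*·(−ħ²/2m · u'') dx = 20.310, so ⟨T⟩ = 20.310 / 2.0100.
⟨T⟩ = 10.104.

10.1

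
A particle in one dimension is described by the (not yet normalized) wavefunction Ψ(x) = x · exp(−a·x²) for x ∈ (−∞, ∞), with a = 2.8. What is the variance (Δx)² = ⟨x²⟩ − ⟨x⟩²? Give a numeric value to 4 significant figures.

Compute ⟨x⟩ and ⟨x²⟩ separately, then (Δx)² = ⟨x²⟩ − ⟨x⟩².
Expand each integrand as polynomial × e^(−2ax²) and use ∫x^(2j)·e^(−2ax²) dx = (2j−1)!!/(4a)^j · √(π/(2a)), odd powers → 0; here √(π/(2a)) = 0.74900.
Normalization: ∫|Ψ|² dx = 0.066875.
⟨x⟩ = 0.0000 and ⟨x²⟩ = 0.26786.
(Δx)² = 0.26786 − (0.0000)² = 0.26786.

0.2679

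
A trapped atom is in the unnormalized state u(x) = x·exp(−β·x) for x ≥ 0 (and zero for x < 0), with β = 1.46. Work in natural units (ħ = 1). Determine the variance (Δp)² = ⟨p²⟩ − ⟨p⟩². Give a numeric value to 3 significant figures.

Compute ⟨p⟩ and ⟨p²⟩ separately; (Δp)² = ⟨p²⟩ − ⟨p⟩².
Differentiate x·exp(−β·x) with the product rule; every integrand then reduces to terms xʲ·e^(−2βx) on [0, ∞), with ∫₀^∞ xʲ·e^(−2βx) dx = j!/(2β)^(j+1).
Normalization: ∫|u|² dx = 0.080331.
⟨p⟩ = 0.0000 and ⟨p²⟩ = 2.1316.
(Δp)² = 2.1316 − (0.0000)² = 2.1316.

2.13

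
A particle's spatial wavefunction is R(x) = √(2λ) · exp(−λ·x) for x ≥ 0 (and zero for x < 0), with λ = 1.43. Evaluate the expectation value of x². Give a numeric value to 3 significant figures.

0.245

⟨x²⟩ = ∫ x²·|R|² dx (integrals over the domain).
Every integrand reduces to terms xʲ·e^(−2λx) on [0, ∞); use ∫₀^∞ xʲ·e^(−2λx) dx = j!/(2λ)^(j+1).
⟨x²⟩ = 0.24451.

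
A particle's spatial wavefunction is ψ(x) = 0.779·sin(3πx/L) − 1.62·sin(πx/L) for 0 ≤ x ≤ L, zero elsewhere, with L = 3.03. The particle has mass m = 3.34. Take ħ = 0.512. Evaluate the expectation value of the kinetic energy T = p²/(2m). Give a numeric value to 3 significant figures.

T = −(ħ²/2m) d²/dx², so ⟨T⟩ = −(ħ²/2m) ∫ ψ*·ψ'' dx / ∫|ψ|² dx; with m = 3.34.
d²/dx² sin(jπx/L) = −(jπ/L)²·sin(jπx/L); on 0 ≤ x ≤ L, ∫sin²(jπx/L) dx = L/2 and ∫sin(jπx/L)·sin(lπx/L) dx = 0 for j ≠ l, so only diagonal terms survive in ∫|ψ|² and ∫ψ·ψ″; ∫ψ·ψ′ dx = [ψ²/2] between the walls = 0.
State is unnormalized: ∫|ψ|² dx = 4.8953, and ∫ψ*·(−ħ²/2m · ψ'') dx = 0.51680, so ⟨T⟩ = 0.51680 / 4.8953.
⟨T⟩ = 0.10557.

0.106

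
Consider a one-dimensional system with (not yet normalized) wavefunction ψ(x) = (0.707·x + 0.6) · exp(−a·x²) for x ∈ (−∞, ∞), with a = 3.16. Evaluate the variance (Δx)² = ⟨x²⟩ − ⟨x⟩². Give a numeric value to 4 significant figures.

Compute ⟨x⟩ and ⟨x²⟩ separately, then (Δx)² = ⟨x²⟩ − ⟨x⟩².
Expand each integrand as polynomial × e^(−2ax²) and use ∫x^(2j)·e^(−2ax²) dx = (2j−1)!!/(4a)^j · √(π/(2a)), odd powers → 0; here √(π/(2a)) = 0.70504.
Normalization: ∫|ψ|² dx = 0.28170.
⟨x⟩ = 0.16799 and ⟨x²⟩ = 0.094775.
(Δx)² = 0.094775 − (0.16799)² = 0.066553.

0.06655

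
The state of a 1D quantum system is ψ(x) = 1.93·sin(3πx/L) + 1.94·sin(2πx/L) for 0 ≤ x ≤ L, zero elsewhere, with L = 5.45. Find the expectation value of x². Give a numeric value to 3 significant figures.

3.85

⟨x²⟩ = ∫ x²·|ψ|² dx / ∫|ψ|² dx (integrals over the domain).
On 0 ≤ x ≤ L (j ≠ l): ∫sin²(jπx/L) dx = L/2, ∫sin(jπx/L)·sin(lπx/L) dx = 0; diagonal moments ∫x·sin²(jπx/L) dx = L²/4, ∫x²·sin²(jπx/L) dx = L³·(1/6 − 1/(4j²π²)); cross terms ∫x·sin(jπx/L)·sin(lπx/L) dx = 0 for j + l even and −4jlL²/(π²(j² − l²)²) for j + l odd, ∫x²·sin(jπx/L)·sin(lπx/L) dx = (−1)^(j+l)·4jlL³/(π²(j² − l²)²); higher powers the same way via product-to-sum and parts.
State is unnormalized: ∫|ψ|² dx = 20.406, and ∫ψ*·x²·ψ dx = 78.573, so ⟨x²⟩ = 78.573 / 20.406.
⟨x²⟩ = 3.8505.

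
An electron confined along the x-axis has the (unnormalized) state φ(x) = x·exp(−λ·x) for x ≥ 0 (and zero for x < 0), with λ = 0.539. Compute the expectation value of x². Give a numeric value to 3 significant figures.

⟨x²⟩ = ∫ x²·|φ|² dx / ∫|φ|² dx (integrals over the domain).
Every integrand reduces to terms xʲ·e^(−2λx) on [0, ∞); use ∫₀^∞ xʲ·e^(−2λx) dx = j!/(2λ)^(j+1).
State is unnormalized: ∫|φ|² dx = 1.5965, and ∫φ*·x²·φ dx = 16.486, so ⟨x²⟩ = 16.486 / 1.5965.
⟨x²⟩ = 10.326.

10.3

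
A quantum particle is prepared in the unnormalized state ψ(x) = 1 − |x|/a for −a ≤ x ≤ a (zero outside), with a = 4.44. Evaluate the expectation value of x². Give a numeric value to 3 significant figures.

⟨x²⟩ = ∫ x²·|ψ|² dx / ∫|ψ|² dx (integrals over the domain).
ψ is even, so ∫ over [−a, a] = 2∫₀ᵃ with ψ = 1 − x/a there: ∫₀ᵃ (1 − x/a)² dx = a/3, ∫₀ᵃ x²(1 − x/a)² dx = a³/30, ∫₀ᵃ x⁴(1 − x/a)² dx = a⁵/105.
State is unnormalized: ∫|ψ|² dx = 2.9600, and ∫ψ*·x²·ψ dx = 5.8352, so ⟨x²⟩ = 5.8352 / 2.9600.
⟨x²⟩ = 1.9714.

1.97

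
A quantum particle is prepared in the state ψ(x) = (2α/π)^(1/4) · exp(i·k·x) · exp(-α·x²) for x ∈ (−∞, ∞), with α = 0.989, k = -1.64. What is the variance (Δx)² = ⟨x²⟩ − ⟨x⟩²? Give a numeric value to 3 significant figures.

0.253

Compute ⟨x⟩ and ⟨x²⟩ separately, then (Δx)² = ⟨x²⟩ − ⟨x⟩².
Gaussian moments: ∫x^(2j)·e^(−2αx²) dx = (2j−1)!!/(4α)^j · √(π/(2α)), odd powers integrate to 0; here √(π/(2α)) = 1.2603.
⟨x⟩ = 0.0000 and ⟨x²⟩ = 0.25278.
(Δx)² = 0.25278 − (0.0000)² = 0.25278.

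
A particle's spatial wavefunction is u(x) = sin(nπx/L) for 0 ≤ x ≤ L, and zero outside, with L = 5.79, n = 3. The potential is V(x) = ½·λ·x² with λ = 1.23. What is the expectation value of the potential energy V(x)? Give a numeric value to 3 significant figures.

⟨V⟩ = ∫ V(x)·|u|² dx / ∫|u|² dx.
With sin²θ = (1 − cos2θ)/2 on 0 ≤ x ≤ L: ∫sin²(nπx/L) dx = L/2, ∫x·sin²(nπx/L) dx = L²/4, ∫x²·sin²(nπx/L) dx = L³·(1/6 − 1/(4n²π²)); higher powers xᵏ the same way, integrating xᵏ·cos(2nπx/L) by parts.
State is unnormalized: ∫|u|² dx = 2.8950, and ∫u*·V(x)·u dx = 19.560, so ⟨V⟩ = 19.560 / 2.8950.
⟨V⟩ = 6.7564.

6.76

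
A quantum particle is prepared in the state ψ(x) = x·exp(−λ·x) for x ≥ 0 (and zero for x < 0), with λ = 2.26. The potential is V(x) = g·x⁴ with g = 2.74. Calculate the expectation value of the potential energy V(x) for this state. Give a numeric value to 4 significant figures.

2.363

⟨V⟩ = ∫ V(x)·|ψ|² dx / ∫|ψ|² dx.
Every integrand reduces to terms xʲ·e^(−2λx) on [0, ∞); use ∫₀^∞ xʲ·e^(−2λx) dx = j!/(2λ)^(j+1).
State is unnormalized: ∫|ψ|² dx = 0.021658, and ∫ψ*·V(x)·ψ dx = 0.051182, so ⟨V⟩ = 0.051182 / 0.021658.
⟨V⟩ = 2.3632.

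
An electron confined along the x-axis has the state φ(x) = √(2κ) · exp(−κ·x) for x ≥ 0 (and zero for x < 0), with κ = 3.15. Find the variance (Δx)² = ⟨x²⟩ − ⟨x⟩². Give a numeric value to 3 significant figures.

Compute ⟨x⟩ and ⟨x²⟩ separately, then (Δx)² = ⟨x²⟩ − ⟨x⟩².
Every integrand reduces to terms xʲ·e^(−2κx) on [0, ∞); use ∫₀^∞ xʲ·e^(−2κx) dx = j!/(2κ)^(j+1).
⟨x⟩ = 0.15873 and ⟨x²⟩ = 0.050391.
(Δx)² = 0.050391 − (0.15873)² = 0.025195.

0.0252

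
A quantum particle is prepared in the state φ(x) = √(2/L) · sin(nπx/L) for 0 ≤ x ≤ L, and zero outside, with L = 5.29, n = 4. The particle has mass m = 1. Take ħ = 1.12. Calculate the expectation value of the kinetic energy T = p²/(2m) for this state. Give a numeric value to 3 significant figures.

3.54

T = −(ħ²/2m) d²/dx², so ⟨T⟩ = −(ħ²/2m) ∫ φ*·φ'' dx; with m = 1.
d/dx sin(nπx/L) = (nπ/L)·cos(nπx/L) and d²/dx² sin(nπx/L) = −(nπ/L)²·sin(nπx/L); on 0 ≤ x ≤ L, ∫sin²(nπx/L) dx = L/2 and ∫sin(nπx/L)·cos(nπx/L) dx = 0.
⟨T⟩ = 3.5393.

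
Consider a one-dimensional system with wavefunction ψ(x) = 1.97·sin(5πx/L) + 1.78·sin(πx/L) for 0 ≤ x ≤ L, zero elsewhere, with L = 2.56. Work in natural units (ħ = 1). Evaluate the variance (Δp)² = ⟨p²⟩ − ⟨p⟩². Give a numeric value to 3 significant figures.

21.4

Compute ⟨p⟩ and ⟨p²⟩ separately; (Δp)² = ⟨p²⟩ − ⟨p⟩².
d²/dx² sin(jπx/L) = −(jπ/L)²·sin(jπx/L); on 0 ≤ x ≤ L, ∫sin²(jπx/L) dx = L/2 and ∫sin(jπx/L)·sin(lπx/L) dx = 0 for j ≠ l, so only diagonal terms survive in ∫|ψ|² and ∫ψ·ψ″; ∫ψ·ψ′ dx = [ψ²/2] between the walls = 0.
Normalization: ∫|ψ|² dx = 9.0231.
⟨p⟩ = 0.0000 and ⟨p²⟩ = 21.404.
(Δp)² = 21.404 − (0.0000)² = 21.404.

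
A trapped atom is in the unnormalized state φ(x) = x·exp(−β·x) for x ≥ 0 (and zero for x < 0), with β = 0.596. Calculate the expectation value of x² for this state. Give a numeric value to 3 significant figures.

8.45

⟨x²⟩ = ∫ x²·|φ|² dx / ∫|φ|² dx (integrals over the domain).
Every integrand reduces to terms xʲ·e^(−2βx) on [0, ∞); use ∫₀^∞ xʲ·e^(−2βx) dx = j!/(2β)^(j+1).
State is unnormalized: ∫|φ|² dx = 1.1809, and ∫φ*·x²·φ dx = 9.9731, so ⟨x²⟩ = 9.9731 / 1.1809.
⟨x²⟩ = 8.4456.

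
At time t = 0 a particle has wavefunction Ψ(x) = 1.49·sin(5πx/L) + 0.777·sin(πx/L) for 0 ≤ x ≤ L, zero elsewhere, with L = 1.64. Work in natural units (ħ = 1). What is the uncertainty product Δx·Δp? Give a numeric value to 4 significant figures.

3.878

Δx = √(⟨x²⟩−⟨x⟩²), Δp = √(⟨p²⟩−⟨p⟩²).
On 0 ≤ x ≤ L (j ≠ l): ∫sin²(jπx/L) dx = L/2, ∫sin(jπx/L)·sin(lπx/L) dx = 0; diagonal moments ∫x·sin²(jπx/L) dx = L²/4, ∫x²·sin²(jπx/L) dx = L³·(1/6 − 1/(4j²π²)); cross terms ∫x·sin(jπx/L)·sin(lπx/L) dx = 0 for j + l even and −4jlL²/(π²(j² − l²)²) for j + l odd, ∫x²·sin(jπx/L)·sin(lπx/L) dx = (−1)^(j+l)·4jlL³/(π²(j² − l²)²); higher powers the same way via product-to-sum and parts. d²/dx² sin(jπx/L) = −(jπ/L)²·sin(jπx/L); on 0 ≤ x ≤ L, ∫sin²(jπx/L) dx = L/2 and ∫sin(jπx/L)·sin(lπx/L) dx = 0 for j ≠ l, so only diagonal terms survive in ∫|Ψ|² and ∫Ψ·Ψ″; ∫Ψ·Ψ′ dx = [Ψ²/2] between the walls = 0.
Normalization: ∫|Ψ|² dx = 2.3155.
⟨x⟩ = 0.82000, ⟨x²⟩ = 0.87863 ⇒ Δx = 0.45413.
⟨p⟩ = 0.0000, ⟨p²⟩ = 72.910 ⇒ Δp = 8.5387.
Δx·Δp = 3.8777.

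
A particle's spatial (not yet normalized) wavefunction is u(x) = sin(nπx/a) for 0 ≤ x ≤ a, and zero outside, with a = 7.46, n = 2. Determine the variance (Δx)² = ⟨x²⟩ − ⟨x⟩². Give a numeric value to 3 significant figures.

Compute ⟨x⟩ and ⟨x²⟩ separately, then (Δx)² = ⟨x²⟩ − ⟨x⟩².
With sin²θ = (1 − cos2θ)/2 on 0 ≤ x ≤ a: ∫sin²(nπx/a) dx = a/2, ∫x·sin²(nπx/a) dx = a²/4, ∫x²·sin²(nπx/a) dx = a³·(1/6 − 1/(4n²π²)); higher powers xᵏ the same way, integrating xᵏ·cos(2nπx/a) by parts.
Normalization: ∫|u|² dx = 3.7300.
⟨x⟩ = 3.7300 and ⟨x²⟩ = 17.846.
(Δx)² = 17.846 − (3.7300)² = 3.9328.

3.93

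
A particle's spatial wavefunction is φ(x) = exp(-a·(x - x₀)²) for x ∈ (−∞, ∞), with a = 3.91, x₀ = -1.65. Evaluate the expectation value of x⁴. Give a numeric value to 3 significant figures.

⟨x⁴⟩ = ∫ x⁴·|φ|² dx / ∫|φ|² dx (integrals over the domain).
Gaussian moments (u = x − x₀): ∫u^(2j)·e^(−2au²) du = (2j−1)!!/(4a)^j · √(π/(2a)), odd powers integrate to 0; here √(π/(2a)) = 0.63383.
State is unnormalized: ∫|φ|² dx = 0.63383, and ∫φ*·x⁴·φ dx = 5.3677, so ⟨x⁴⟩ = 5.3677 / 0.63383.
⟨x⁴⟩ = 8.4687.

8.47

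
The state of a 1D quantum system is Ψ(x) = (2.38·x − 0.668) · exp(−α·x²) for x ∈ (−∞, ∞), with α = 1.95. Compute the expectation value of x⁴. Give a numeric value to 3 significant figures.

⟨x⁴⟩ = ∫ x⁴·|Ψ|² dx / ∫|Ψ|² dx (integrals over the domain).
Expand each integrand as polynomial × e^(−2αx²) and use ∫x^(2j)·e^(−2αx²) dx = (2j−1)!!/(4α)^j · √(π/(2α)), odd powers → 0; here √(π/(2α)) = 0.89752.
State is unnormalized: ∫|Ψ|² dx = 1.0523, and ∫Ψ*·x⁴·Ψ dx = 0.18044, so ⟨x⁴⟩ = 0.18044 / 1.0523.
⟨x⁴⟩ = 0.17148.

0.171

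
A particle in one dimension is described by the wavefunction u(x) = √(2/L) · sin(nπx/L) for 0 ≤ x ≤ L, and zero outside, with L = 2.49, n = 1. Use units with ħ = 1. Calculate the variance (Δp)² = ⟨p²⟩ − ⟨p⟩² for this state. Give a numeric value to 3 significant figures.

1.59

Compute ⟨p⟩ and ⟨p²⟩ separately; (Δp)² = ⟨p²⟩ − ⟨p⟩².
d/dx sin(nπx/L) = (nπ/L)·cos(nπx/L) and d²/dx² sin(nπx/L) = −(nπ/L)²·sin(nπx/L); on 0 ≤ x ≤ L, ∫sin²(nπx/L) dx = L/2 and ∫sin(nπx/L)·cos(nπx/L) dx = 0.
⟨p⟩ = 0.0000 and ⟨p²⟩ = 1.5918.
(Δp)² = 1.5918 − (0.0000)² = 1.5918.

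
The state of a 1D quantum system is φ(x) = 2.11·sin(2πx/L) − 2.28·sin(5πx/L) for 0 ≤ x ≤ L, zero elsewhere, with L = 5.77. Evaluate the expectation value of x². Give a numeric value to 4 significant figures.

⟨x²⟩ = ∫ x²·|φ|² dx / ∫|φ|² dx (integrals over the domain).
On 0 ≤ x ≤ L (j ≠ l): ∫sin²(jπx/L) dx = L/2, ∫sin(jπx/L)·sin(lπx/L) dx = 0; diagonal moments ∫x·sin²(jπx/L) dx = L²/4, ∫x²·sin²(jπx/L) dx = L³·(1/6 − 1/(4j²π²)); cross terms ∫x·sin(jπx/L)·sin(lπx/L) dx = 0 for j + l even and −4jlL²/(π²(j² − l²)²) for j + l odd, ∫x²·sin(jπx/L)·sin(lπx/L) dx = (−1)^(j+l)·4jlL³/(π²(j² − l²)²); higher powers the same way via product-to-sum and parts.
State is unnormalized: ∫|φ|² dx = 27.842, and ∫φ*·x²·φ dx = 319.54, so ⟨x²⟩ = 319.54 / 27.842.
⟨x²⟩ = 11.477.

11.48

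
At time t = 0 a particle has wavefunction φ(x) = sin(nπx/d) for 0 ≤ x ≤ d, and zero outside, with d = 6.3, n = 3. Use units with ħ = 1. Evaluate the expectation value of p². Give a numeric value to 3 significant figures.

p² φ = −ħ² d²φ/dx²; ⟨p²⟩ = −ħ² ∫ φ*·φ'' dx / ∫|φ|² dx.
d/dx sin(nπx/d) = (nπ/d)·cos(nπx/d) and d²/dx² sin(nπx/d) = −(nπ/d)²·sin(nπx/d); on 0 ≤ x ≤ d, ∫sin²(nπx/d) dx = d/2 and ∫sin(nπx/d)·cos(nπx/d) dx = 0.
State is unnormalized: ∫|φ|² dx = 3.1500, and ∫φ*·(−ħ² φ'') dx = 7.0497, so ⟨p²⟩ = 7.0497 / 3.1500.
⟨p²⟩ = 2.2380.

2.24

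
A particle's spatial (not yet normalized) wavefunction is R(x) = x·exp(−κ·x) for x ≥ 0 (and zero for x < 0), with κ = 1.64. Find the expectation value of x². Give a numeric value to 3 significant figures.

⟨x²⟩ = ∫ x²·|R|² dx / ∫|R|² dx (integrals over the domain).
Every integrand reduces to terms xʲ·e^(−2κx) on [0, ∞); use ∫₀^∞ xʲ·e^(−2κx) dx = j!/(2κ)^(j+1).
State is unnormalized: ∫|R|² dx = 0.056677, and ∫R*·x²·R dx = 0.063218, so ⟨x²⟩ = 0.063218 / 0.056677.
⟨x²⟩ = 1.1154.

1.12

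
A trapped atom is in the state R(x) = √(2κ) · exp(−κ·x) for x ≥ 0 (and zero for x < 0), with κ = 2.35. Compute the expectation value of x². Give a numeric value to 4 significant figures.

⟨x²⟩ = ∫ x²·|R|² dx (integrals over the domain).
Every integrand reduces to terms xʲ·e^(−2κx) on [0, ∞); use ∫₀^∞ xʲ·e^(−2κx) dx = j!/(2κ)^(j+1).
⟨x²⟩ = 0.090539.

0.09054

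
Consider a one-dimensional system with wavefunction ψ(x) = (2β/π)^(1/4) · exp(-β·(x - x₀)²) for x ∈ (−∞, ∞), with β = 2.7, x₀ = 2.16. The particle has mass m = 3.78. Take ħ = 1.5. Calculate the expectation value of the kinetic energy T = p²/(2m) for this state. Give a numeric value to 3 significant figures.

0.804

T = −(ħ²/2m) d²/dx², so ⟨T⟩ = −(ħ²/2m) ∫ ψ*·ψ'' dx; with m = 3.78.
Gaussian moments (u = x − x₀): ∫u^(2j)·e^(−2βu²) du = (2j−1)!!/(4β)^j · √(π/(2β)), odd powers integrate to 0; here √(π/(2β)) = 0.76274. Derivatives: d/dx e^(−βu²) = −2βu·e^(−βu²), d²/dx² e^(−βu²) = (4β²u² − 2β)·e^(−βu²).
⟨T⟩ = 0.80357.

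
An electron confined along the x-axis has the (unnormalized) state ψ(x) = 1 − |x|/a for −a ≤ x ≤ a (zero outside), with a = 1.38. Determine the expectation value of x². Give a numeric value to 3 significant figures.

0.190

⟨x²⟩ = ∫ x²·|ψ|² dx / ∫|ψ|² dx (integrals over the domain).
ψ is even, so ∫ over [−a, a] = 2∫₀ᵃ with ψ = 1 − x/a there: ∫₀ᵃ (1 − x/a)² dx = a/3, ∫₀ᵃ x²(1 − x/a)² dx = a³/30, ∫₀ᵃ x⁴(1 − x/a)² dx = a⁵/105.
State is unnormalized: ∫|ψ|² dx = 0.92000, and ∫ψ*·x²·ψ dx = 0.17520, so ⟨x²⟩ = 0.17520 / 0.92000.
⟨x²⟩ = 0.19044.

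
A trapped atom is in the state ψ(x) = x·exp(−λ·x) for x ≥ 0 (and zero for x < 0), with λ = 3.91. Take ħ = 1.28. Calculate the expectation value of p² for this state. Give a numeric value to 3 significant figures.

25.0

p² ψ = −ħ² d²ψ/dx²; ⟨p²⟩ = −ħ² ∫ ψ*·ψ'' dx / ∫|ψ|² dx.
Differentiate x·exp(−λ·x) with the product rule; every integrand then reduces to terms xʲ·e^(−2λx) on [0, ∞), with ∫₀^∞ xʲ·e^(−2λx) dx = j!/(2λ)^(j+1).
State is unnormalized: ∫|ψ|² dx = 0.0041822, and ∫ψ*·(−ħ² ψ'') dx = 0.10476, so ⟨p²⟩ = 0.10476 / 0.0041822.
⟨p²⟩ = 25.048.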